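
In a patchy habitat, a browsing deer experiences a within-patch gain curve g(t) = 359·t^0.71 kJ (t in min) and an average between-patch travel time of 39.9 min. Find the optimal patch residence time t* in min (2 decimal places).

97.69 min

Optimal t* satisfies g'(t*) = g(t*)/(T + t*).
g'(t) = 0.71·359·t^-0.29. Setting 0.71·359·t^-0.29 = 359·t^0.71/(39.9+t) gives 0.71(39.9+t) = t, so 0.29·t = 0.71×39.9.
t* = 0.71×39.9/0.29 = 97.69 min.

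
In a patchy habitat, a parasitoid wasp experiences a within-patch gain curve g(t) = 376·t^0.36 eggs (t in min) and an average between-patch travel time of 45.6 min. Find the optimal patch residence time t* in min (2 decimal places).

Maximise g(t)/(T+t): set derivative to zero → g'(t)(T+t) = g(t).
g'(t) = 0.36·376·t^-0.64. Setting 0.36·376·t^-0.64 = 376·t^0.36/(45.6+t) gives 0.36(45.6+t) = t, so 0.64·t = 0.36×45.6.
t* = 0.36×45.6/0.64 = 25.65 min.

25.65 min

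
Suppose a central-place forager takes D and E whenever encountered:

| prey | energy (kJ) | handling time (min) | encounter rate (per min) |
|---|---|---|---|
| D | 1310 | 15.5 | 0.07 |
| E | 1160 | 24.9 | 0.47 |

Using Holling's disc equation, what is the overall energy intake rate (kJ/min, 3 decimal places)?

46.192 kJ/min

R = Σλ_iE_i / (1 + Σλ_ih_i)
Numerator: 0.07×1310 + 0.47×1160 = 636.9
Denominator: 1 + 0.07×15.5 + 0.47×24.9 = 13.79
R = 636.9/13.79 = 46.19 kJ/min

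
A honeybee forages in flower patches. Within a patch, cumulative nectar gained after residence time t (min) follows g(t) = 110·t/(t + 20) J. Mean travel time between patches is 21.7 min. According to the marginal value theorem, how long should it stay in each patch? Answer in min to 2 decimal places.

By the marginal value theorem, leave when the instantaneous gain rate g'(t) equals the habitat-wide average g(t)/(T + t).
g'(t) = 110·20/(t + 20)². Setting 110·20/(t+20)² = 110t/[(t+20)(21.7+t)] gives 20(21.7+t) = t(t+20), so t² = 20×21.7 = 434.
t* = √434 = 20.83 min.

20.83 min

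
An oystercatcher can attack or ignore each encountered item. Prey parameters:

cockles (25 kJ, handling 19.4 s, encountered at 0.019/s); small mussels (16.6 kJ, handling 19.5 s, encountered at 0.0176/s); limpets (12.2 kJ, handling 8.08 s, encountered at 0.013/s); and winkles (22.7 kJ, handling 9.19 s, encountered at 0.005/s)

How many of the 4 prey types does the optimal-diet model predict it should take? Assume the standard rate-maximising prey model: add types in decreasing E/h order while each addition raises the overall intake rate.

4

Rank by E/h (kJ/s): winkles 2.47, limpets 1.51, cockles 1.29, small mussels 0.851. Include each in turn until the next type's E/h falls below the running intake rate.
Rate on top 1: 0.1085. limpets: 1.51 > 0.1085 → include.
Rate on top 2: 0.2364. cockles: 1.29 > 0.2364 → include.
Rate on top 3: 0.4916. small mussels: 0.851 > 0.4916 → include.
Optimal diet: winkles, limpets, cockles, small mussels — 4 of 4 types.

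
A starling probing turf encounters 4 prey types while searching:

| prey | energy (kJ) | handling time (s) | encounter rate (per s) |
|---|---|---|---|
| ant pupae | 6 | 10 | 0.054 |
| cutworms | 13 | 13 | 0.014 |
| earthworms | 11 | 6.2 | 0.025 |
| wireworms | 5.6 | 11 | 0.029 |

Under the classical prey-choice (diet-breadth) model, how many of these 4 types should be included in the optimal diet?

E/h in descending order: earthworms 1.77, cutworms 1, ant pupae 0.6, wireworms 0.509 kJ/s. The optimal diet is the largest prefix of this list for which every included type satisfies E_i/h_i > R on the types above it.
Rate on top 1: 0.2381. cutworms: 1 > 0.2381 → include.
Rate on top 2: 0.3418. ant pupae: 0.6 > 0.3418 → include.
Rate on top 3: 0.4161. wireworms: 0.509 > 0.4161 → include.
Optimal diet: earthworms, cutworms, ant pupae, wireworms — 4 of 4 types.

4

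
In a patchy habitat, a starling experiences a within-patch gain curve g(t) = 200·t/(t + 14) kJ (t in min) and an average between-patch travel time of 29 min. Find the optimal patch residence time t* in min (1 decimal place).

Maximise g(t)/(T+t): set derivative to zero → g'(t)(T+t) = g(t).
g'(t) = 200·14/(t + 14)². Setting 200·14/(t+14)² = 200t/[(t+14)(29+t)] gives 14(29+t) = t(t+14), so t² = 14×29 = 406.
t* = √406 = 20.15 min.

20.1 min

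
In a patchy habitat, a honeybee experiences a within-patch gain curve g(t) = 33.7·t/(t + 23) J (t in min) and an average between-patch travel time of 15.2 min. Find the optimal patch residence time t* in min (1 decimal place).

Maximise g(t)/(T+t): set derivative to zero → g'(t)(T+t) = g(t).
g'(t) = 33.7·23/(t + 23)². Setting 33.7·23/(t+23)² = 33.7t/[(t+23)(15.2+t)] gives 23(15.2+t) = t(t+23), so t² = 23×15.2 = 349.6.
t* = √349.6 = 18.7 min.

18.7 min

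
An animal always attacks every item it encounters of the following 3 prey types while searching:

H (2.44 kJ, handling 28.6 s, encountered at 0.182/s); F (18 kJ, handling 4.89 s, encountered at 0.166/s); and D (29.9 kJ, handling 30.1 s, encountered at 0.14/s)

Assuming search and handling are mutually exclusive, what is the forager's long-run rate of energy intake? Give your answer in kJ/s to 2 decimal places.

R = (0.182×2.44 + 0.166×18 + 0.14×29.9) / (1 + 0.182×28.6 + 0.166×4.89 + 0.14×30.1) = 7.618/11.23 = 0.6783 kJ/s.

0.68 kJ/s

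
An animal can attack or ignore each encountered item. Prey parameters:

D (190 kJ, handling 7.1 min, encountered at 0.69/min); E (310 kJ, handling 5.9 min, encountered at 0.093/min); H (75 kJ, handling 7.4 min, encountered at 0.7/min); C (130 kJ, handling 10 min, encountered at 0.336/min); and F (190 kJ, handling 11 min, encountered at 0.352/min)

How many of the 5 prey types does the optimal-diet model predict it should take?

E/h in descending order: E 52.5, D 26.8, F 17.3, C 13, H 10.1 kJ/min. The optimal diet is the largest prefix of this list for which every included type satisfies E_i/h_i > R on the types above it.
Rate on top 1: 18.62. D: 26.8 > 18.62 → include.
Rate on top 2: 24.8. F: 17.3 < 24.8 → exclude; stop.
Optimal diet: E, D — 2 of 5 types.

2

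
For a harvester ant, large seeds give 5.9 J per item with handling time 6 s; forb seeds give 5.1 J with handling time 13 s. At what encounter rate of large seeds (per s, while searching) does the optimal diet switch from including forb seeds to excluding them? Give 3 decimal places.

0.111 per s

The zero-one rule: include forb seeds iff E₂/h₂ > λE₁/(1+λh₁). Equality gives the switch point.
λE₁h₂ = E₂ + λE₂h₁ ⇒ λ = E₂/(E₁h₂ − E₂h₁) = 5.1/(76.7 − 30.6) = 0.1106 per s.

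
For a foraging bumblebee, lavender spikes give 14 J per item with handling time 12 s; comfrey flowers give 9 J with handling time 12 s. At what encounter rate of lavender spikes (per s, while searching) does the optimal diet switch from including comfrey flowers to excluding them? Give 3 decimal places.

The zero-one rule: include comfrey flowers iff E₂/h₂ > λE₁/(1+λh₁). Equality gives the switch point.
λE₁h₂ = E₂ + λE₂h₁ ⇒ λ = E₂/(E₁h₂ − E₂h₁) = 9/(168 − 108) = 0.15 per s.

0.150 per s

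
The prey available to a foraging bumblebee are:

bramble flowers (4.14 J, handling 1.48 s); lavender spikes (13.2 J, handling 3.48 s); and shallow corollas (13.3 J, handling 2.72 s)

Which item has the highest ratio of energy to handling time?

shallow corollas

Profitability E/h (J/s): bramble flowers = 4.14/1.48 = 2.8, lavender spikes = 13.2/3.48 = 3.79, shallow corollas = 13.3/2.72 = 4.89.
Ranked: shallow corollas > lavender spikes > bramble flowers.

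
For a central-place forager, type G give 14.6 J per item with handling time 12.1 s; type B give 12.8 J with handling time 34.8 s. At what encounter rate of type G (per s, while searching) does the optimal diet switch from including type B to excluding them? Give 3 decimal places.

0.036 per s

Drop type B once their profitability E₂/h₂ falls below the rate achievable on type G alone: E₂/h₂ = λE₁/(1 + λh₁).
Solve for λ: λE₁h₂ = E₂(1 + λh₁) → λ(E₁h₂ − E₂h₁) = E₂ → λ = E₂/(E₁h₂ − E₂h₁).
λ = 12.8/(14.6×34.8 − 12.8×12.1) = 12.8/353.2 = 0.03624 per s.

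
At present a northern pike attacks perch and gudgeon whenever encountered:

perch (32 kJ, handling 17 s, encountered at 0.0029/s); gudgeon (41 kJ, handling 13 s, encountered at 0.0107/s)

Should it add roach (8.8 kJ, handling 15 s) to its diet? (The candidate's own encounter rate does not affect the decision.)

Current rate: (0.0029×32 + 0.0107×41)/(1 + 0.0029×17 + 0.0107×13) = 0.4472 kJ/s.
roach: E/h = 8.8/15 = 0.5867 kJ/s.
0.5867 > 0.4472, so adding roach raises the average — include it.

Yes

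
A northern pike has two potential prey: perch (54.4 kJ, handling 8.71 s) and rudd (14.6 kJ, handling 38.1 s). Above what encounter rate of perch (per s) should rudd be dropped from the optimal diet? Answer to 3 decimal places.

0.008 per s

Drop rudd once their profitability E₂/h₂ falls below the rate achievable on perch alone: E₂/h₂ = λE₁/(1 + λh₁).
Solve for λ: λE₁h₂ = E₂(1 + λh₁) → λ(E₁h₂ − E₂h₁) = E₂ → λ = E₂/(E₁h₂ − E₂h₁).
λ = 14.6/(54.4×38.1 − 14.6×8.71) = 14.6/1945 = 0.007505 per s.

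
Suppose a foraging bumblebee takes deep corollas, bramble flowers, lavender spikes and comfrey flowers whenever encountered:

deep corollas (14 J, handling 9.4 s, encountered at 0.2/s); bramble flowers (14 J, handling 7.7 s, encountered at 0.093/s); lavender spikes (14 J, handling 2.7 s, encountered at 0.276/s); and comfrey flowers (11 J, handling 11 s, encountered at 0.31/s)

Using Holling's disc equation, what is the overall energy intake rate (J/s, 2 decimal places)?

R = (0.2×14 + 0.093×14 + 0.276×14 + 0.31×11) / (1 + 0.2×9.4 + 0.093×7.7 + 0.276×2.7 + 0.31×11) = 11.38/7.751 = 1.468 J/s.

1.47 J/s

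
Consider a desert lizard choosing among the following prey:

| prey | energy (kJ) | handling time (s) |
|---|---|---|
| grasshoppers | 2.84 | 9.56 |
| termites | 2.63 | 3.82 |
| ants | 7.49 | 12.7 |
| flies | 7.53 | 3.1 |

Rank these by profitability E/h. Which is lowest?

grasshoppers

In descending order of E/h:
flies: 7.53/3.1 = 2.43 kJ/s
termites: 2.63/3.82 = 0.688 kJ/s
ants: 7.49/12.7 = 0.59 kJ/s
grasshoppers: 2.84/9.56 = 0.297 kJ/s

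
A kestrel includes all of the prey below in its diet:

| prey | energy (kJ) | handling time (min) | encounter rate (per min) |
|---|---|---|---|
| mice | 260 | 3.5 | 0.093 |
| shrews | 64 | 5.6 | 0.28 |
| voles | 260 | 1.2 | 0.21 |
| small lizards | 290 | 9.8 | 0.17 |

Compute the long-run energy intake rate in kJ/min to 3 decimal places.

R = Σλ_iE_i / (1 + Σλ_ih_i)
Numerator: 0.093×260 + 0.28×64 + 0.21×260 + 0.17×290 = 146
Denominator: 1 + 0.093×3.5 + 0.28×5.6 + 0.21×1.2 + 0.17×9.8 = 4.812
R = 146/4.812 = 30.34 kJ/min

30.344 kJ/min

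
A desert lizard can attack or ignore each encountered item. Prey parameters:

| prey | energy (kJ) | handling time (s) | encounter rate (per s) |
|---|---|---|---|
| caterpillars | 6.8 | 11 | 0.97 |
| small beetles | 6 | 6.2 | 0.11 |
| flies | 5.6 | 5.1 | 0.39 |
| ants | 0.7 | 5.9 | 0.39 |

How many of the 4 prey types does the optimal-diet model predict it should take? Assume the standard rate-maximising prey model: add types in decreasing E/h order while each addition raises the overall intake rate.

2

Rank by E/h (kJ/s): flies 1.1, small beetles 0.968, caterpillars 0.618, ants 0.119. Include each in turn until the next type's E/h falls below the running intake rate.
Rate on top 1: 0.7307. small beetles: 0.968 > 0.7307 → include.
Rate on top 2: 0.7747. caterpillars: 0.618 < 0.7747 → exclude; stop.
Optimal diet: flies, small beetles — 2 of 4 types.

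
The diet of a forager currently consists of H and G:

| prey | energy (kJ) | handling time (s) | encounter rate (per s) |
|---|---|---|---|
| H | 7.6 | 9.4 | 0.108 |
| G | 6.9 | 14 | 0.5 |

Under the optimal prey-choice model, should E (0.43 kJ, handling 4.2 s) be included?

No

On H and G alone, R = ΣλE/(1+Σλh) = 4.271/9.015 = 0.4737 kJ/s.
Profitability of E: 0.43/4.2 = 0.1024 kJ/s.
0.1024 < 0.4737, so adding E would lower the average — exclude it.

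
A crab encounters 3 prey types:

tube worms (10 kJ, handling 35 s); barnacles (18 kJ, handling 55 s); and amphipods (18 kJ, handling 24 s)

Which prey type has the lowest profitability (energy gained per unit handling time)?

In descending order of E/h:
amphipods: 18/24 = 0.75 kJ/s
barnacles: 18/55 = 0.327 kJ/s
tube worms: 10/35 = 0.286 kJ/s

tube worms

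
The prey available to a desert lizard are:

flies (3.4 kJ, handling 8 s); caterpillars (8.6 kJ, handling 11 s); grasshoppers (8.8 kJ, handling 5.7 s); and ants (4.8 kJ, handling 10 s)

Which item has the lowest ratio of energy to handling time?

In descending order of E/h:
grasshoppers: 8.8/5.7 = 1.54 kJ/s
caterpillars: 8.6/11 = 0.782 kJ/s
ants: 4.8/10 = 0.48 kJ/s
flies: 3.4/8 = 0.425 kJ/s

flies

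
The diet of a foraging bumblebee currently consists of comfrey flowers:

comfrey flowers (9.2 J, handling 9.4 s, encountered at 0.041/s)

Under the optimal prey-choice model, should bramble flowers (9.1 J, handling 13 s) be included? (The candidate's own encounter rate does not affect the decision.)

On comfrey flowers alone, R = ΣλE/(1+Σλh) = 0.3772/1.385 = 0.2723 J/s.
Profitability of bramble flowers: 9.1/13 = 0.7 J/s.
0.7 > 0.2723, so adding bramble flowers raises the average — include it.

Yes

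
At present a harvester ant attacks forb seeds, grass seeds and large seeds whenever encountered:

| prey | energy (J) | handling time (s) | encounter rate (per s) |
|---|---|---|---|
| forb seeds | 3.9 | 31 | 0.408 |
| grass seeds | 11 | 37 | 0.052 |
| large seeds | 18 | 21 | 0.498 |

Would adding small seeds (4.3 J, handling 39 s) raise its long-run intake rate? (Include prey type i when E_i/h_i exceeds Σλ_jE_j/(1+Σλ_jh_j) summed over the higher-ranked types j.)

No

On forb seeds, grass seeds and large seeds alone, R = ΣλE/(1+Σλh) = 11.13/26.03 = 0.4275 J/s.
small seeds: E/h = 4.3/39 = 0.1103 J/s.
0.1103 < 0.4275, so adding small seeds would lower the average — exclude it.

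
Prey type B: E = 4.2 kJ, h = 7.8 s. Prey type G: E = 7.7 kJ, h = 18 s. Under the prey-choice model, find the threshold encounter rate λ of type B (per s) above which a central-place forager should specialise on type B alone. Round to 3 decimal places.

The zero-one rule: include type G iff E₂/h₂ > λE₁/(1+λh₁). Equality gives the switch point.
λE₁h₂ = E₂ + λE₂h₁ ⇒ λ = E₂/(E₁h₂ − E₂h₁) = 7.7/(75.6 − 60.06) = 0.4955 per s.

0.495 per s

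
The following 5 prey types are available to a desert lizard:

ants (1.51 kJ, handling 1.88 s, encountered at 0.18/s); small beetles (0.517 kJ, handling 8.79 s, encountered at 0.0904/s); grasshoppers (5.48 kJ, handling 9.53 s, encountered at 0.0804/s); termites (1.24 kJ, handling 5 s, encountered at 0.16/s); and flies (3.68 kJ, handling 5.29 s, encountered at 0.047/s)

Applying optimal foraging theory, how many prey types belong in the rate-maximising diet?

E/h in descending order: ants 0.803, flies 0.696, grasshoppers 0.575, termites 0.248, small beetles 0.0588 kJ/s. The optimal diet is the largest prefix of this list for which every included type satisfies E_i/h_i > R on the types above it.
Rate on top 1: 0.2031. flies: 0.696 > 0.2031 → include.
Rate on top 2: 0.2802. grasshoppers: 0.575 > 0.2802 → include.
Rate on top 3: 0.3762. termites: 0.248 < 0.3762 → exclude; stop.
Optimal diet: ants, flies, grasshoppers — 3 of 5 types.

3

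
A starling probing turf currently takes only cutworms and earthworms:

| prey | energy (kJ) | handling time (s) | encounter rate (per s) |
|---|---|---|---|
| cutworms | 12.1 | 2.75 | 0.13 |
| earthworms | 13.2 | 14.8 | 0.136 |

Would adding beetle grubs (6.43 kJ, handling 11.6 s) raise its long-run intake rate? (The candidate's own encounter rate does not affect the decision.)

No

Current rate: (0.13×12.1 + 0.136×13.2)/(1 + 0.13×2.75 + 0.136×14.8) = 0.9994 kJ/s.
beetle grubs: E/h = 6.43/11.6 = 0.5543 kJ/s.
0.5543 < 0.9994, so adding beetle grubs would lower the average — exclude it.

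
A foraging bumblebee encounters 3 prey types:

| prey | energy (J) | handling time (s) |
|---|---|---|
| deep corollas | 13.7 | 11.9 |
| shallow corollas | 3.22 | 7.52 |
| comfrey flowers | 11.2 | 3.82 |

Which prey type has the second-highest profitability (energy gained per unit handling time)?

In descending order of E/h:
comfrey flowers: 11.2/3.82 = 2.93 J/s
deep corollas: 13.7/11.9 = 1.15 J/s
shallow corollas: 3.22/7.52 = 0.428 J/s

deep corollas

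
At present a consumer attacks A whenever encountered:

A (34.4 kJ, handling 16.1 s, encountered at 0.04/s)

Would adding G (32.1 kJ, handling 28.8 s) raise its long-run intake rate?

On A alone, R = ΣλE/(1+Σλh) = 1.376/1.644 = 0.837 kJ/s.
Profitability of G: 32.1/28.8 = 1.115 kJ/s.
1.115 > 0.837, so adding G raises the average — include it.

Yes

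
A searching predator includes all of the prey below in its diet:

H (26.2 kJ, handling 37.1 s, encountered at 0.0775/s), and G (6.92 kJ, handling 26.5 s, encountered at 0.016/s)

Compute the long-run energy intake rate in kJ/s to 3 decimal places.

0.498 kJ/s

Energy encountered per unit search time: 0.0775×26.2 + 0.016×6.92 = 2.141 kJ/s.
Handling time per unit search time: 0.0775×37.1 + 0.016×26.5 = 3.299.
Rate = 2.141/(1 + 3.299) = 0.498 kJ/s.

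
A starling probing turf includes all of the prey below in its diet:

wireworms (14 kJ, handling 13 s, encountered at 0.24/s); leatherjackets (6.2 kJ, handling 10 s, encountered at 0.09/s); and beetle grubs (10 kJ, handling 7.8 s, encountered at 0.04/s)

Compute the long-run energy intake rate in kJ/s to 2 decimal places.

0.81 kJ/s

Energy encountered per unit search time: 0.24×14 + 0.09×6.2 + 0.04×10 = 4.318 kJ/s.
Handling time per unit search time: 0.24×13 + 0.09×10 + 0.04×7.8 = 4.332.
Rate = 4.318/(1 + 4.332) = 0.8098 kJ/s.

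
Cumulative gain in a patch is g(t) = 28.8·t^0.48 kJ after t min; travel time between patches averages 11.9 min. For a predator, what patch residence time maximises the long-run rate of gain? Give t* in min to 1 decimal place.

By the marginal value theorem, leave when the instantaneous gain rate g'(t) equals the habitat-wide average g(t)/(T + t).
g'(t) = 0.48·28.8·t^-0.52. Setting 0.48·28.8·t^-0.52 = 28.8·t^0.48/(11.9+t) gives 0.48(11.9+t) = t, so 0.52·t = 0.48×11.9.
t* = 0.48×11.9/0.52 = 10.98 min.

11.0 min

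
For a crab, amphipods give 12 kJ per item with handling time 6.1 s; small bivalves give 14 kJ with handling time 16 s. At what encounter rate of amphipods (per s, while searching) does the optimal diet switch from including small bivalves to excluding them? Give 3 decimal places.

At the threshold, the rate on amphipods alone equals the profitability of small bivalves: λ·12/(1 + λ·6.1) = 14/16 = 0.875.
Rearranging, λ(12 − 0.875×6.1) = 0.875, so λ = 0.875/6.663 = 0.1313 per s.

0.131 per s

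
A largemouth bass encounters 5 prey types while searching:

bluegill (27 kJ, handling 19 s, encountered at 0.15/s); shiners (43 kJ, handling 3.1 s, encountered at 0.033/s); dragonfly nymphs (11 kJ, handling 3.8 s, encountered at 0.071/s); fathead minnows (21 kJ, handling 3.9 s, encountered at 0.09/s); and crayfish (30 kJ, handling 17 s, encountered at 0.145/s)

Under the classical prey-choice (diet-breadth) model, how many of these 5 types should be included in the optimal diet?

E/h in descending order: shiners 13.9, fathead minnows 5.38, dragonfly nymphs 2.89, crayfish 1.76, bluegill 1.42 kJ/s. The optimal diet is the largest prefix of this list for which every included type satisfies E_i/h_i > R on the types above it.
Rate on top 1: 1.287. fathead minnows: 5.38 > 1.287 → include.
Rate on top 2: 2.277. dragonfly nymphs: 2.89 > 2.277 → include.
Rate on top 3: 2.374. crayfish: 1.76 < 2.374 → exclude; stop.
Optimal diet: shiners, fathead minnows, dragonfly nymphs — 3 of 5 types.

3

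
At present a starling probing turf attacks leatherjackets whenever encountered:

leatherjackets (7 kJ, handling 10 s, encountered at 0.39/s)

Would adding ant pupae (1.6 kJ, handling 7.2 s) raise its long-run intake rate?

On leatherjackets alone, R = ΣλE/(1+Σλh) = 2.73/4.9 = 0.5571 kJ/s.
Profitability of ant pupae: 1.6/7.2 = 0.2222 kJ/s.
Since 0.2222 < R, time spent handling ant pupae is better spent searching.

No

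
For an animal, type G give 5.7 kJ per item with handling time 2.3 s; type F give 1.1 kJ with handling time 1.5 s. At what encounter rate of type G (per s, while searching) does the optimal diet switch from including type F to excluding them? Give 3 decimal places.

0.183 per s

Drop type F once their profitability E₂/h₂ falls below the rate achievable on type G alone: E₂/h₂ = λE₁/(1 + λh₁).
Solve for λ: λE₁h₂ = E₂(1 + λh₁) → λ(E₁h₂ − E₂h₁) = E₂ → λ = E₂/(E₁h₂ − E₂h₁).
λ = 1.1/(5.7×1.5 − 1.1×2.3) = 1.1/6.02 = 0.1827 per s.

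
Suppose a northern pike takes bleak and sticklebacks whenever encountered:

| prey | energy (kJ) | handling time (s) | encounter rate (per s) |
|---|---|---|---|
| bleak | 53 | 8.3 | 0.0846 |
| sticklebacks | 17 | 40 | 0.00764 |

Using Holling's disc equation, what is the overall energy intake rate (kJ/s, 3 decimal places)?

2.298 kJ/s

R = (0.0846×53 + 0.00764×17) / (1 + 0.0846×8.3 + 0.00764×40) = 4.614/2.008 = 2.298 kJ/s.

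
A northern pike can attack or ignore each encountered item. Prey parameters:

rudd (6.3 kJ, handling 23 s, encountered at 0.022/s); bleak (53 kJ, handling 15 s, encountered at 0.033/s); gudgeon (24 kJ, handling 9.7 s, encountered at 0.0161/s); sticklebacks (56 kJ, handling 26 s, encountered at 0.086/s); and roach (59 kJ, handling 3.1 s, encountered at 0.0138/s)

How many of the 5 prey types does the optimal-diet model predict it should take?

4

E/h in descending order: roach 19, bleak 3.53, gudgeon 2.47, sticklebacks 2.15, rudd 0.274 kJ/s. The optimal diet is the largest prefix of this list for which every included type satisfies E_i/h_i > R on the types above it.
Rate on top 1: 0.7808. bleak: 3.53 > 0.7808 → include.
Rate on top 2: 1.667. gudgeon: 2.47 > 1.667 → include.
Rate on top 3: 1.741. sticklebacks: 2.15 > 1.741 → include.
Rate on top 4: 1.976. rudd: 0.274 < 1.976 → exclude; stop.
Optimal diet: roach, bleak, gudgeon, sticklebacks — 4 of 5 types.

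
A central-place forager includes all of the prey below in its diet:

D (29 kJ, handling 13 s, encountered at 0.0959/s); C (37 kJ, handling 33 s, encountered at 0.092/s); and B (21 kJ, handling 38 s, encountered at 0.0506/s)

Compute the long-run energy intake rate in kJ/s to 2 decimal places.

1.01 kJ/s

R = Σλ_iE_i / (1 + Σλ_ih_i)
Numerator: 0.0959×29 + 0.092×37 + 0.0506×21 = 7.248
Denominator: 1 + 0.0959×13 + 0.092×33 + 0.0506×38 = 7.205
R = 7.248/7.205 = 1.006 kJ/s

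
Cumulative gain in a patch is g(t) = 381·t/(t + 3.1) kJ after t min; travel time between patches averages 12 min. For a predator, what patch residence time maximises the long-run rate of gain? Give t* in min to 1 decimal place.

By the marginal value theorem, leave when the instantaneous gain rate g'(t) equals the habitat-wide average g(t)/(T + t).
g'(t) = 381·3.1/(t + 3.1)². Setting 381·3.1/(t+3.1)² = 381t/[(t+3.1)(12+t)] gives 3.1(12+t) = t(t+3.1), so t² = 3.1×12 = 37.2.
t* = √37.2 = 6.099 min.

6.1 min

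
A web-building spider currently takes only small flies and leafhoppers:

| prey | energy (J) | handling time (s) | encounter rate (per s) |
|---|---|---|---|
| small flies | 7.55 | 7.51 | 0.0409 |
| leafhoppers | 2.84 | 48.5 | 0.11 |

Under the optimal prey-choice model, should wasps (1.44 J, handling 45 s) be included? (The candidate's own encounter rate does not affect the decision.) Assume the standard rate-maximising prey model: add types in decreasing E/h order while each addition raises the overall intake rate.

On small flies and leafhoppers alone, R = ΣλE/(1+Σλh) = 0.6212/6.642 = 0.09352 J/s.
wasps: E/h = 1.44/45 = 0.032 J/s.
0.032 < 0.09352, so adding wasps would lower the average — exclude it.

No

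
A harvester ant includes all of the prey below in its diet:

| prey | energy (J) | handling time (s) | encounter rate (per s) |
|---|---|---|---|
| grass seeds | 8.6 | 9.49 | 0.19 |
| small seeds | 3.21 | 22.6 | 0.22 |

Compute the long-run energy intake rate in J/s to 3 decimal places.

0.301 J/s

Energy encountered per unit search time: 0.19×8.6 + 0.22×3.21 = 2.34 J/s.
Handling time per unit search time: 0.19×9.49 + 0.22×22.6 = 6.775.
Rate = 2.34/(1 + 6.775) = 0.301 J/s.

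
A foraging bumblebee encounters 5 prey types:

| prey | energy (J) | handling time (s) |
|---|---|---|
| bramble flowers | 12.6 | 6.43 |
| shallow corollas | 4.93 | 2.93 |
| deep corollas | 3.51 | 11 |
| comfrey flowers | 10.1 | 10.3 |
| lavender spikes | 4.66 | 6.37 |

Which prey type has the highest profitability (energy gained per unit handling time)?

Profitability E/h (J/s): bramble flowers = 12.6/6.43 = 1.96, shallow corollas = 4.93/2.93 = 1.68, deep corollas = 3.51/11 = 0.319, comfrey flowers = 10.1/10.3 = 0.981, lavender spikes = 4.66/6.37 = 0.732.
Ranked: bramble flowers > shallow corollas > comfrey flowers > lavender spikes > deep corollas.

bramble flowers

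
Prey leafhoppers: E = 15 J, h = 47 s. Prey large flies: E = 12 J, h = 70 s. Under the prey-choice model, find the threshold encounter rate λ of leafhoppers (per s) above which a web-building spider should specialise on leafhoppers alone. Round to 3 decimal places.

0.025 per s

The zero-one rule: include large flies iff E₂/h₂ > λE₁/(1+λh₁). Equality gives the switch point.
λE₁h₂ = E₂ + λE₂h₁ ⇒ λ = E₂/(E₁h₂ − E₂h₁) = 12/(1050 − 564) = 0.02469 per s.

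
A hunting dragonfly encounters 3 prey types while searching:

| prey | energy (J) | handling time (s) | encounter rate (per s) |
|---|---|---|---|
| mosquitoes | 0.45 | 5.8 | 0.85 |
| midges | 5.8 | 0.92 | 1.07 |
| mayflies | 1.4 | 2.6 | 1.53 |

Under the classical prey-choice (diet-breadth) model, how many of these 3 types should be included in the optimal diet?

1

Profitabilities (E/h, J/s): midges 6.3, mayflies 0.538, mosquitoes 0.0776. Add prey in this order while the next type's profitability exceeds the intake rate on those already taken.
Rate on top 1: 3.127. mayflies: 0.538 < 3.127 → exclude; stop.
Optimal diet: midges — 1 of 3 types.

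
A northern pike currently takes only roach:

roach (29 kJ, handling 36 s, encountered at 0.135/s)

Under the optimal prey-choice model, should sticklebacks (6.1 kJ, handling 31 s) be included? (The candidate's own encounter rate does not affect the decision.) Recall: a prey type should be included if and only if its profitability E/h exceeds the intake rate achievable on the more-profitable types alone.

No

On roach alone, R = ΣλE/(1+Σλh) = 3.915/5.86 = 0.6681 kJ/s.
Profitability of sticklebacks: 6.1/31 = 0.1968 kJ/s.
Since 0.1968 < R, time spent handling sticklebacks is better spent searching.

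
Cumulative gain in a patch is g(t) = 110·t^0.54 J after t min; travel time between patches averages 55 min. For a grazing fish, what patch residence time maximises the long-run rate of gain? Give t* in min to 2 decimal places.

Optimal t* satisfies g'(t*) = g(t*)/(T + t*).
g'(t) = 0.54·110·t^-0.46. Setting 0.54·110·t^-0.46 = 110·t^0.54/(55+t) gives 0.54(55+t) = t, so 0.46·t = 0.54×55.
t* = 0.54×55/0.46 = 64.57 min.

64.57 min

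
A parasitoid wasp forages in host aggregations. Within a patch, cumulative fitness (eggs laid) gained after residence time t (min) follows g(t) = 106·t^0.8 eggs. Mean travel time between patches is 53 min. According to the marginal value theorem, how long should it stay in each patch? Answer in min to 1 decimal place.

Maximise g(t)/(T+t): set derivative to zero → g'(t)(T+t) = g(t).
g'(t) = 0.8·106·t^-0.2. Setting 0.8·106·t^-0.2 = 106·t^0.8/(53+t) gives 0.8(53+t) = t, so 0.20·t = 0.8×53.
t* = 0.8×53/0.20 = 212 min.

212.0 min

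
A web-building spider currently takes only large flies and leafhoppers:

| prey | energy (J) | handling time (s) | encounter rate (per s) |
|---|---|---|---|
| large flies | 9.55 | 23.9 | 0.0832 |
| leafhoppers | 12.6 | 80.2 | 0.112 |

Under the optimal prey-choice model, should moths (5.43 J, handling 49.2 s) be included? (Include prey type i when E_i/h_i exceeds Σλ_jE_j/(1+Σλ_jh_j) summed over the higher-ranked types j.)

On large flies and leafhoppers alone, R = ΣλE/(1+Σλh) = 2.206/11.97 = 0.1843 J/s.
moths: E/h = 5.43/49.2 = 0.1104 J/s.
Since 0.1104 < R, time spent handling moths is better spent searching.

No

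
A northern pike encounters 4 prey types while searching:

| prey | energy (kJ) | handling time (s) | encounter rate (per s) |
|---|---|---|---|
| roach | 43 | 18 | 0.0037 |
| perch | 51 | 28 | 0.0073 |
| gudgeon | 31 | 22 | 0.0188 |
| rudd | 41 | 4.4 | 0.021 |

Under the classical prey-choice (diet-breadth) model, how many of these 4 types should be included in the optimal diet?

4

Rank by E/h (kJ/s): rudd 9.32, roach 2.39, perch 1.82, gudgeon 1.41. Include each in turn until the next type's E/h falls below the running intake rate.
Rate on top 1: 0.7882. roach: 2.39 > 0.7882 → include.
Rate on top 2: 0.8802. perch: 1.82 > 0.8802 → include.
Rate on top 3: 1.021. gudgeon: 1.41 > 1.021 → include.
Optimal diet: rudd, roach, perch, gudgeon — 4 of 4 types.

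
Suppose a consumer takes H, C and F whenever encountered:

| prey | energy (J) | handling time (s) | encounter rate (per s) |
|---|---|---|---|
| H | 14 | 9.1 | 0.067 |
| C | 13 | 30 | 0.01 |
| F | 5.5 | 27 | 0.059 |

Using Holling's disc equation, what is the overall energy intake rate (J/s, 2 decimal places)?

R = Σλ_iE_i / (1 + Σλ_ih_i)
Numerator: 0.067×14 + 0.01×13 + 0.059×5.5 = 1.393
Denominator: 1 + 0.067×9.1 + 0.01×30 + 0.059×27 = 3.503
R = 1.393/3.503 = 0.3976 J/s

0.40 J/s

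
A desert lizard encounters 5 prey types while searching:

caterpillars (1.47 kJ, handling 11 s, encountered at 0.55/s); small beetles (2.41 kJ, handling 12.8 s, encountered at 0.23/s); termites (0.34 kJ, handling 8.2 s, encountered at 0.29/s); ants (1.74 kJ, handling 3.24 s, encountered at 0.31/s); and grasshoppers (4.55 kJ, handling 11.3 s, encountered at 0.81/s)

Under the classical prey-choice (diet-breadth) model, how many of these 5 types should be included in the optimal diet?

2

Rank by E/h (kJ/s): ants 0.537, grasshoppers 0.403, small beetles 0.188, caterpillars 0.134, termites 0.0415. Include each in turn until the next type's E/h falls below the running intake rate.
Rate on top 1: 0.2691. grasshoppers: 0.403 > 0.2691 → include.
Rate on top 2: 0.3787. small beetles: 0.188 < 0.3787 → exclude; stop.
Optimal diet: ants, grasshoppers — 2 of 5 types.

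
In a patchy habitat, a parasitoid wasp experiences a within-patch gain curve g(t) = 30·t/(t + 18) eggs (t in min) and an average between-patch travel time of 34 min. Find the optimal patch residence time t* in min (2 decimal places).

By the marginal value theorem, leave when the instantaneous gain rate g'(t) equals the habitat-wide average g(t)/(T + t).
g'(t) = 30·18/(t + 18)². Setting 30·18/(t+18)² = 30t/[(t+18)(34+t)] gives 18(34+t) = t(t+18), so t² = 18×34 = 612.
t* = √612 = 24.74 min.

24.74 min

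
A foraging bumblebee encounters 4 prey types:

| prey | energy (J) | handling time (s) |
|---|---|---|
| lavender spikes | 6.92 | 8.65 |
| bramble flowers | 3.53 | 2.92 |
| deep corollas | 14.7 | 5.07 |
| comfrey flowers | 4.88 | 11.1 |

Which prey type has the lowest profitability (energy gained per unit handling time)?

In descending order of E/h:
deep corollas: 14.7/5.07 = 2.9 J/s
bramble flowers: 3.53/2.92 = 1.21 J/s
lavender spikes: 6.92/8.65 = 0.8 J/s
comfrey flowers: 4.88/11.1 = 0.44 J/s

comfrey flowers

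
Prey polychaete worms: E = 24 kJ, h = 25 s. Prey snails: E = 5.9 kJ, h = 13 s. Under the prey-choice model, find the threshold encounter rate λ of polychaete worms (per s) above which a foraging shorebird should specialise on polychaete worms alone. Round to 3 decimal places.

0.036 per s

At the threshold, the rate on polychaete worms alone equals the profitability of snails: λ·24/(1 + λ·25) = 5.9/13 = 0.4538.
Rearranging, λ(24 − 0.4538×25) = 0.4538, so λ = 0.4538/12.65 = 0.03587 per s.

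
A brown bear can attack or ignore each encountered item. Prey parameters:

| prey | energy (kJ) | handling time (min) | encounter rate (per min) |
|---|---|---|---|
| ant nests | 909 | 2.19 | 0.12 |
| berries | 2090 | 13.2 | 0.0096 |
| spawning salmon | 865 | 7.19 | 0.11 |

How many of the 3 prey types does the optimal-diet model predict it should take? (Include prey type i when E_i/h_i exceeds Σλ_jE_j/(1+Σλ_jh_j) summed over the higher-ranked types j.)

Profitabilities (E/h, kJ/min): ant nests 415, berries 158, spawning salmon 120. Add prey in this order while the next type's profitability exceeds the intake rate on those already taken.
Rate on top 1: 86.38. berries: 158 > 86.38 → include.
Rate on top 2: 92.94. spawning salmon: 120 > 92.94 → include.
Optimal diet: ant nests, berries, spawning salmon — 3 of 3 types.

3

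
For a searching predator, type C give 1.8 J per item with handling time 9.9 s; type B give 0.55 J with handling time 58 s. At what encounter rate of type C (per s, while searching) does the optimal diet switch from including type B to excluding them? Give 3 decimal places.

The zero-one rule: include type B iff E₂/h₂ > λE₁/(1+λh₁). Equality gives the switch point.
λE₁h₂ = E₂ + λE₂h₁ ⇒ λ = E₂/(E₁h₂ − E₂h₁) = 0.55/(104.4 − 5.445) = 0.005558 per s.

0.006 per s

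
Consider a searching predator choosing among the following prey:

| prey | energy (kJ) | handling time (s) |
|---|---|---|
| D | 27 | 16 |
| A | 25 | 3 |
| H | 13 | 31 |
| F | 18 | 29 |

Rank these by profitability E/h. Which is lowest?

H

In descending order of E/h:
A: 25/3 = 8.33 kJ/s
D: 27/16 = 1.69 kJ/s
F: 18/29 = 0.621 kJ/s
H: 13/31 = 0.419 kJ/s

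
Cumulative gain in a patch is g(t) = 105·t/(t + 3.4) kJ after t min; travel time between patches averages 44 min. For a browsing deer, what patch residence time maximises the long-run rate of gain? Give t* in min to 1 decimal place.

Maximise g(t)/(T+t): set derivative to zero → g'(t)(T+t) = g(t).
g'(t) = 105·3.4/(t + 3.4)². Setting 105·3.4/(t+3.4)² = 105t/[(t+3.4)(44+t)] gives 3.4(44+t) = t(t+3.4), so t² = 3.4×44 = 149.6.
t* = √149.6 = 12.23 min.

12.2 min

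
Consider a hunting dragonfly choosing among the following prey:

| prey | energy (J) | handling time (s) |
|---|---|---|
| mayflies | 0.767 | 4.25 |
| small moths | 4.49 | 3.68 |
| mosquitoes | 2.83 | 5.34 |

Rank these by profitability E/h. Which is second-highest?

mosquitoes

Profitability E/h (J/s): mayflies = 0.767/4.25 = 0.18, small moths = 4.49/3.68 = 1.22, mosquitoes = 2.83/5.34 = 0.53.
Ranked: small moths > mosquitoes > mayflies.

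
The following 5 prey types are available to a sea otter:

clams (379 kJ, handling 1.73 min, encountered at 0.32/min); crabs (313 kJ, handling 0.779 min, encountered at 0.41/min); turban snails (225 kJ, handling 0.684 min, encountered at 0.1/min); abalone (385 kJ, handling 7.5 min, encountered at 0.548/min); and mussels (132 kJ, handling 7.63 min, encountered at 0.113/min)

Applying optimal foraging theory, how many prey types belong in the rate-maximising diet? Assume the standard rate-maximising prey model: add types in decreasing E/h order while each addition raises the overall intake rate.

E/h in descending order: crabs 402, turban snails 329, clams 219, abalone 51.3, mussels 17.3 kJ/min. The optimal diet is the largest prefix of this list for which every included type satisfies E_i/h_i > R on the types above it.
Rate on top 1: 97.26. turban snails: 329 > 97.26 → include.
Rate on top 2: 108.7. clams: 219 > 108.7 → include.
Rate on top 3: 140.2. abalone: 51.3 < 140.2 → exclude; stop.
Optimal diet: crabs, turban snails, clams — 3 of 5 types.

3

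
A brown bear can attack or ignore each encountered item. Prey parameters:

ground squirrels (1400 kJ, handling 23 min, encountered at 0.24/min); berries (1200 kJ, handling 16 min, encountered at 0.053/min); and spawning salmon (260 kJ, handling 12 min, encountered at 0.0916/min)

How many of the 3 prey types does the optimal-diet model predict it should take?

E/h in descending order: berries 75, ground squirrels 60.9, spawning salmon 21.7 kJ/min. The optimal diet is the largest prefix of this list for which every included type satisfies E_i/h_i > R on the types above it.
Rate on top 1: 34.42. ground squirrels: 60.9 > 34.42 → include.
Rate on top 2: 54.23. spawning salmon: 21.7 < 54.23 → exclude; stop.
Optimal diet: berries, ground squirrels — 2 of 3 types.

2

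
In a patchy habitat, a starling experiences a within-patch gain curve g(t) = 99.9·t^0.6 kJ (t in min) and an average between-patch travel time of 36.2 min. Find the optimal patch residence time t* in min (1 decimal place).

54.3 min

Optimal t* satisfies g'(t*) = g(t*)/(T + t*).
g'(t) = 0.6·99.9·t^-0.4. Setting 0.6·99.9·t^-0.4 = 99.9·t^0.6/(36.2+t) gives 0.6(36.2+t) = t, so 0.40·t = 0.6×36.2.
t* = 0.6×36.2/0.40 = 54.3 min.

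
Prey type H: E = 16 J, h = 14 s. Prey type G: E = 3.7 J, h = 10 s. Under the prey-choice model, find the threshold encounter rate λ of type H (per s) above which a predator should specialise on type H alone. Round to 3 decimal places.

The zero-one rule: include type G iff E₂/h₂ > λE₁/(1+λh₁). Equality gives the switch point.
λE₁h₂ = E₂ + λE₂h₁ ⇒ λ = E₂/(E₁h₂ − E₂h₁) = 3.7/(160 − 51.8) = 0.0342 per s.

0.034 per s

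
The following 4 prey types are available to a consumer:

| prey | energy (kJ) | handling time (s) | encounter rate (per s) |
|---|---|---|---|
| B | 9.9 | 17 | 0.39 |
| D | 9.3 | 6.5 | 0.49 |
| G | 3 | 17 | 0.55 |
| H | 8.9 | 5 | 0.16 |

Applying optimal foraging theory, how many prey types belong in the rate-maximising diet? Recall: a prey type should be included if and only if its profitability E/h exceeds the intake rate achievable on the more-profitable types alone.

E/h in descending order: H 1.78, D 1.43, B 0.582, G 0.176 kJ/s. The optimal diet is the largest prefix of this list for which every included type satisfies E_i/h_i > R on the types above it.
Rate on top 1: 0.7911. D: 1.43 > 0.7911 → include.
Rate on top 2: 1.2. B: 0.582 < 1.2 → exclude; stop.
Optimal diet: H, D — 2 of 4 types.

2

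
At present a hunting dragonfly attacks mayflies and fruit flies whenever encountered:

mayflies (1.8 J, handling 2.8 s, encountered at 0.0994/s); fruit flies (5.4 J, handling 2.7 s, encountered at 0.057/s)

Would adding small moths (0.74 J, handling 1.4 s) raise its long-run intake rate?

On mayflies and fruit flies alone, R = ΣλE/(1+Σλh) = 0.4867/1.432 = 0.3398 J/s.
Profitability of small moths: 0.74/1.4 = 0.5286 J/s.
0.5286 > 0.3398, so adding small moths raises the average — include it.

Yes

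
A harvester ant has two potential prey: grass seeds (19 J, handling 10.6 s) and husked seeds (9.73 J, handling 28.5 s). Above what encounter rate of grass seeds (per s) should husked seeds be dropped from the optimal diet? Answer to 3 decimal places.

0.022 per s

Drop husked seeds once their profitability E₂/h₂ falls below the rate achievable on grass seeds alone: E₂/h₂ = λE₁/(1 + λh₁).
Solve for λ: λE₁h₂ = E₂(1 + λh₁) → λ(E₁h₂ − E₂h₁) = E₂ → λ = E₂/(E₁h₂ − E₂h₁).
λ = 9.73/(19×28.5 − 9.73×10.6) = 9.73/438.4 = 0.0222 per s.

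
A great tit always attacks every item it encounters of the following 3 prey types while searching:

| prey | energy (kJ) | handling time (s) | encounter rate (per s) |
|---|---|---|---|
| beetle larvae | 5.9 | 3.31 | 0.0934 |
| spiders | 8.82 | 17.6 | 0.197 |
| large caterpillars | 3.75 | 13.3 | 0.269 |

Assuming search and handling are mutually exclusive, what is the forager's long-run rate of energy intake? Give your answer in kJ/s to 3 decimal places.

Energy encountered per unit search time: 0.0934×5.9 + 0.197×8.82 + 0.269×3.75 = 3.297 kJ/s.
Handling time per unit search time: 0.0934×3.31 + 0.197×17.6 + 0.269×13.3 = 7.354.
Rate = 3.297/(1 + 7.354) = 0.3947 kJ/s.

0.395 kJ/s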